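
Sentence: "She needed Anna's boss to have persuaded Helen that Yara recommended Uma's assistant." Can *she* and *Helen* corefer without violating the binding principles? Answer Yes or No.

*Helen* is an R-expression; Principle C requires it to be free (not bound by any c-commanding expression).
— she: subject of the matrix clause; the pronoun c-commands the R-expression — coreference blocked (Principle C).

No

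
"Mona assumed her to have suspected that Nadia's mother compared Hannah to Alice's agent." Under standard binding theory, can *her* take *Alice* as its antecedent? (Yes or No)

*her* is a pronoun; Principle B requires it to be free in its binding domain — the matrix clause.
— Alice: possessor inside the second object DP of the clause headed by 'compared'; is c-commanded by the pronoun; coreference would bind this R-expression — blocked (Principle C).

No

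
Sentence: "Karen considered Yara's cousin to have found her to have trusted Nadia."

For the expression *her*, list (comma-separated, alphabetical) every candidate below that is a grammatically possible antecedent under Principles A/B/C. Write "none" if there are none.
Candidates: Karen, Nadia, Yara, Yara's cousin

Karen, Yara

*her* is a pronoun; Principle B requires it to be free in its binding domain — the clause headed by 'found'.
— Karen: subject of the matrix clause; c-commands the pronoun but lies outside its binding domain — allowed.
— Nadia: object of the clause headed by 'trusted'; is c-commanded by the pronoun; coreference would bind this R-expression — blocked (Principle C).
— Yara: possessor inside the subject DP of the clause headed by 'found'; does not c-command the pronoun — Principle B does not apply; allowed.
— Yara's cousin: subject of the clause headed by 'found'; c-commands the pronoun within its binding domain — blocked (Principle B).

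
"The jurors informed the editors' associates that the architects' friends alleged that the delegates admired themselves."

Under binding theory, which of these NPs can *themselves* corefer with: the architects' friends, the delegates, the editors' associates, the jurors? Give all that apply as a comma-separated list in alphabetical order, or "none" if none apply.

*themselves* is a reflexive; Principle A requires it to be bound within its binding domain — the clause headed by 'admired'.
— the architects' friends: subject of the clause headed by 'alleged'; c-commands the reflexive but lies outside its binding domain — cannot bind it (Principle A).
— the delegates: subject of the clause headed by 'admired'; c-commands the reflexive within its binding domain — allowed (Principle A).
— the editors' associates: object of the matrix clause; c-commands the reflexive but lies outside its binding domain — cannot bind it (Principle A).
— the jurors: subject of the matrix clause; c-commands the reflexive but lies outside its binding domain — cannot bind it (Principle A).

the delegates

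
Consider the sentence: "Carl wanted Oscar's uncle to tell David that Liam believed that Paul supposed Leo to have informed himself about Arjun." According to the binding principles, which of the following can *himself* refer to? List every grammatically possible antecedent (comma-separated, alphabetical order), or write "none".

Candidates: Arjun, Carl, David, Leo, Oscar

*himself* is a reflexive; Principle A requires it to be bound within its binding domain — the clause headed by 'informed'.
— Arjun: second object of the clause headed by 'informed'; does not c-command the reflexive — cannot bind it (Principle A).
— Carl: subject of the matrix clause; c-commands the reflexive but lies outside its binding domain — cannot bind it (Principle A).
— David: object of the clause headed by 'tell'; c-commands the reflexive but lies outside its binding domain — cannot bind it (Principle A).
— Leo: subject of the clause headed by 'informed'; c-commands the reflexive within its binding domain — allowed (Principle A).
— Oscar: possessor inside the subject DP of the clause headed by 'tell'; does not c-command the reflexive — cannot bind it (Principle A).

Leo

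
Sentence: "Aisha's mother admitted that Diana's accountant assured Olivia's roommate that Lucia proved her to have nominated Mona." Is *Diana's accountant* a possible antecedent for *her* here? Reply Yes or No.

Yes

*her* is a pronoun; Principle B requires it to be free in its binding domain — the clause headed by 'proved'.
— Diana's accountant: subject of the clause headed by 'assured'; c-commands the pronoun but lies outside its binding domain — allowed.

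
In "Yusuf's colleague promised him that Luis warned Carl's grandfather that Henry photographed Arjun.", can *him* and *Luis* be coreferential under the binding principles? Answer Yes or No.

No

*Luis* is an R-expression; Principle C requires it to be free (not bound by any c-commanding expression).
— him: object of the matrix clause; the pronoun c-commands the R-expression — coreference blocked (Principle C).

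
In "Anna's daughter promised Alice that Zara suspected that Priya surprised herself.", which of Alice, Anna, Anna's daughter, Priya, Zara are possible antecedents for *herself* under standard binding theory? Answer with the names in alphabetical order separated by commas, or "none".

*herself* is a reflexive; Principle A requires it to be bound within its binding domain — the clause headed by 'surprised'.
— Alice: object of the matrix clause; c-commands the reflexive but lies outside its binding domain — cannot bind it (Principle A).
— Anna: possessor inside the subject DP of the matrix clause; does not c-command the reflexive — cannot bind it (Principle A).
— Anna's daughter: subject of the matrix clause; c-commands the reflexive but lies outside its binding domain — cannot bind it (Principle A).
— Priya: subject of the clause headed by 'surprised'; c-commands the reflexive within its binding domain — allowed (Principle A).
— Zara: subject of the clause headed by 'suspected'; c-commands the reflexive but lies outside its binding domain — cannot bind it (Principle A).

Priya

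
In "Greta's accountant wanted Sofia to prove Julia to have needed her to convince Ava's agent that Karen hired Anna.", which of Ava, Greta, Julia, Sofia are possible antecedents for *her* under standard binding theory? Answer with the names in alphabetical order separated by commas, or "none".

*her* is a pronoun; Principle B requires it to be free in its binding domain — the clause headed by 'needed'.
— Ava: possessor inside the object DP of the clause headed by 'convince'; is c-commanded by the pronoun; coreference would bind this R-expression — blocked (Principle C).
— Greta: possessor inside the subject DP of the matrix clause; does not c-command the pronoun — Principle B does not apply; allowed.
— Julia: subject of the clause headed by 'needed'; c-commands the pronoun within its binding domain — blocked (Principle B).
— Sofia: subject of the clause headed by 'prove'; c-commands the pronoun but lies outside its binding domain — allowed.

Greta, Sofia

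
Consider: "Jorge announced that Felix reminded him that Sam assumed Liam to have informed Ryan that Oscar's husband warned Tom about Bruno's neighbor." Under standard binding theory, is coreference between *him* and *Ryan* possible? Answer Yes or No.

No

*Ryan* is an R-expression; Principle C requires it to be free (not bound by any c-commanding expression).
— him: object of the clause headed by 'reminded'; the pronoun c-commands the R-expression — coreference blocked (Principle C).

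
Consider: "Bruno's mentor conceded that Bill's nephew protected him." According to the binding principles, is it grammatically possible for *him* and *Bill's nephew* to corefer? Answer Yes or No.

No

*him* is a pronoun; Principle B requires it to be free in its binding domain — the clause headed by 'protected'.
— Bill's nephew: subject of the clause headed by 'protected'; c-commands the pronoun within its binding domain — blocked (Principle B).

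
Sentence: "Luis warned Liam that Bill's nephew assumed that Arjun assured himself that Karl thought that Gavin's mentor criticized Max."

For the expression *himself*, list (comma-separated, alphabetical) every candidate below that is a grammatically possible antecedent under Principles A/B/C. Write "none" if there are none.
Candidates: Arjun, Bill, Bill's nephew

Arjun

*himself* is a reflexive; Principle A requires it to be bound within its binding domain — the clause headed by 'assured'.
— Arjun: subject of the clause headed by 'assured'; c-commands the reflexive within its binding domain — allowed (Principle A).
— Bill: possessor inside the subject DP of the clause headed by 'assumed'; does not c-command the reflexive — cannot bind it (Principle A).
— Bill's nephew: subject of the clause headed by 'assumed'; c-commands the reflexive but lies outside its binding domain — cannot bind it (Principle A).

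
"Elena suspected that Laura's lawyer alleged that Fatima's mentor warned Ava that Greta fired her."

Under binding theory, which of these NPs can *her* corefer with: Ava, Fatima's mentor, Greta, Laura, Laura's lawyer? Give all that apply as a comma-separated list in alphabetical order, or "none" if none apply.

*her* is a pronoun; Principle B requires it to be free in its binding domain — the clause headed by 'fired'.
— Ava: object of the clause headed by 'warned'; c-commands the pronoun but lies outside its binding domain — allowed.
— Fatima's mentor: subject of the clause headed by 'warned'; c-commands the pronoun but lies outside its binding domain — allowed.
— Greta: subject of the clause headed by 'fired'; c-commands the pronoun within its binding domain — blocked (Principle B).
— Laura: possessor inside the subject DP of the clause headed by 'alleged'; does not c-command the pronoun — Principle B does not apply; allowed.
— Laura's lawyer: subject of the clause headed by 'alleged'; c-commands the pronoun but lies outside its binding domain — allowed.

Ava, Fatima's mentor, Laura, Laura's lawyer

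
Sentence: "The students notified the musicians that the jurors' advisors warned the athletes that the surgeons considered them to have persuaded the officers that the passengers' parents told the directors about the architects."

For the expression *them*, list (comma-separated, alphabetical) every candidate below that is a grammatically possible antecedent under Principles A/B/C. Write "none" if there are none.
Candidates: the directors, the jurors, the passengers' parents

*them* is a pronoun; Principle B requires it to be free in its binding domain — the clause headed by 'considered'.
— the directors: object of the clause headed by 'told'; is c-commanded by the pronoun; coreference would bind this R-expression — blocked (Principle C).
— the jurors: possessor inside the subject DP of the clause headed by 'warned'; does not c-command the pronoun — Principle B does not apply; allowed.
— the passengers' parents: subject of the clause headed by 'told'; is c-commanded by the pronoun; coreference would bind this R-expression — blocked (Principle C).

the jurors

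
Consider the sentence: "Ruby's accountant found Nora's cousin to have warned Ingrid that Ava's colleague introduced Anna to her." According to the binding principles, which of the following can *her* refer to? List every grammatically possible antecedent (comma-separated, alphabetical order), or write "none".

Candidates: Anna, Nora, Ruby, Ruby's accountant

*her* is a pronoun; Principle B requires it to be free in its binding domain — the clause headed by 'introduced'.
— Anna: object of the clause headed by 'introduced'; c-commands the pronoun within its binding domain — blocked (Principle B).
— Nora: possessor inside the subject DP of the clause headed by 'warned'; does not c-command the pronoun — Principle B does not apply; allowed.
— Ruby: possessor inside the subject DP of the matrix clause; does not c-command the pronoun — Principle B does not apply; allowed.
— Ruby's accountant: subject of the matrix clause; c-commands the pronoun but lies outside its binding domain — allowed.

Nora, Ruby, Ruby's accountant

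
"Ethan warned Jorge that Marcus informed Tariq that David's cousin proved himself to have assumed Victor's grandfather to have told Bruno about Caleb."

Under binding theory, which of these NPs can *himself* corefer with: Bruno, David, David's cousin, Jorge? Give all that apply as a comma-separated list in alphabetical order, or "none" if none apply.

David's cousin

*himself* is a reflexive; Principle A requires it to be bound within its binding domain — the clause headed by 'proved'.
— Bruno: object of the clause headed by 'told'; does not c-command the reflexive — cannot bind it (Principle A).
— David: possessor inside the subject DP of the clause headed by 'proved'; does not c-command the reflexive — cannot bind it (Principle A).
— David's cousin: subject of the clause headed by 'proved'; c-commands the reflexive within its binding domain — allowed (Principle A).
— Jorge: object of the matrix clause; c-commands the reflexive but lies outside its binding domain — cannot bind it (Principle A).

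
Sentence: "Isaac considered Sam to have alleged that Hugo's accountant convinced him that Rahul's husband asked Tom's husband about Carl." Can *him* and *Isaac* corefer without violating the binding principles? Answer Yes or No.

Yes

*Isaac* is an R-expression; Principle C requires it to be free (not bound by any c-commanding expression).
— him: object of the clause headed by 'convinced'; the pronoun does not c-command the R-expression — coreference allowed.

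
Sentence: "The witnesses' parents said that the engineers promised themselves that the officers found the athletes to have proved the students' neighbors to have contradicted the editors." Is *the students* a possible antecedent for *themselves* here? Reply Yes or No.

*themselves* is a reflexive; Principle A requires it to be bound within its binding domain — the clause headed by 'promised'.
— the students: possessor inside the subject DP of the clause headed by 'contradicted'; does not c-command the reflexive — cannot bind it (Principle A).

No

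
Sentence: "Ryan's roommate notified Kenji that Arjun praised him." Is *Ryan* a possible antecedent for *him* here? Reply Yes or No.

*him* is a pronoun; Principle B requires it to be free in its binding domain — the clause headed by 'praised'.
— Ryan: possessor inside the subject DP of the matrix clause; does not c-command the pronoun — Principle B does not apply; allowed.

Yes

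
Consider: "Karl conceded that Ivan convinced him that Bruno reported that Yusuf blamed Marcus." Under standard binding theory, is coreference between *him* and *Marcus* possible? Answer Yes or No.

*Marcus* is an R-expression; Principle C requires it to be free (not bound by any c-commanding expression).
— him: object of the clause headed by 'convinced'; the pronoun c-commands the R-expression — coreference blocked (Principle C).

No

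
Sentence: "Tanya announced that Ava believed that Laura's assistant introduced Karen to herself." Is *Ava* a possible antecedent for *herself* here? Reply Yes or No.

*herself* is a reflexive; Principle A requires it to be bound within its binding domain — the clause headed by 'introduced'.
— Ava: subject of the clause headed by 'believed'; c-commands the reflexive but lies outside its binding domain — cannot bind it (Principle A).

No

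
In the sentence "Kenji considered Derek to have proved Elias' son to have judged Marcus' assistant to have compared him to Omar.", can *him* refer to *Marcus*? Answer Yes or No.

*him* is a pronoun; Principle B requires it to be free in its binding domain — the clause headed by 'compared'.
— Marcus: possessor inside the subject DP of the clause headed by 'compared'; does not c-command the pronoun — Principle B does not apply; allowed.

Yes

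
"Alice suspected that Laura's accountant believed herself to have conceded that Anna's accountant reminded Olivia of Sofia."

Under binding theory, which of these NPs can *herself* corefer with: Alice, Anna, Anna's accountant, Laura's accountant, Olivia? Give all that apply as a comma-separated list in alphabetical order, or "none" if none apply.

*herself* is a reflexive; Principle A requires it to be bound within its binding domain — the clause headed by 'believed'.
— Alice: subject of the matrix clause; c-commands the reflexive but lies outside its binding domain — cannot bind it (Principle A).
— Anna: possessor inside the subject DP of the clause headed by 'reminded'; does not c-command the reflexive — cannot bind it (Principle A).
— Anna's accountant: subject of the clause headed by 'reminded'; does not c-command the reflexive — cannot bind it (Principle A).
— Laura's accountant: subject of the clause headed by 'believed'; c-commands the reflexive within its binding domain — allowed (Principle A).
— Olivia: object of the clause headed by 'reminded'; does not c-command the reflexive — cannot bind it (Principle A).

Laura's accountant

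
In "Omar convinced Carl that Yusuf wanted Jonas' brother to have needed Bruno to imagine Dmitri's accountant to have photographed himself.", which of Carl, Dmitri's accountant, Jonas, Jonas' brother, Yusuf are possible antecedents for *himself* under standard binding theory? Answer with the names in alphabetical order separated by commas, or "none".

Dmitri's accountant

*himself* is a reflexive; Principle A requires it to be bound within its binding domain — the clause headed by 'photographed'.
— Carl: object of the matrix clause; c-commands the reflexive but lies outside its binding domain — cannot bind it (Principle A).
— Dmitri's accountant: subject of the clause headed by 'photographed'; c-commands the reflexive within its binding domain — allowed (Principle A).
— Jonas: possessor inside the subject DP of the clause headed by 'needed'; does not c-command the reflexive — cannot bind it (Principle A).
— Jonas' brother: subject of the clause headed by 'needed'; c-commands the reflexive but lies outside its binding domain — cannot bind it (Principle A).
— Yusuf: subject of the clause headed by 'wanted'; c-commands the reflexive but lies outside its binding domain — cannot bind it (Principle A).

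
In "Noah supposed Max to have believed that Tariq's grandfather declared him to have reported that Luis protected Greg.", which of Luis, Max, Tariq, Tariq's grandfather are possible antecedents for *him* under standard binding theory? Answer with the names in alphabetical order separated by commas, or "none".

*him* is a pronoun; Principle B requires it to be free in its binding domain — the clause headed by 'declared'.
— Luis: subject of the clause headed by 'protected'; is c-commanded by the pronoun; coreference would bind this R-expression — blocked (Principle C).
— Max: subject of the clause headed by 'believed'; c-commands the pronoun but lies outside its binding domain — allowed.
— Tariq: possessor inside the subject DP of the clause headed by 'declared'; does not c-command the pronoun — Principle B does not apply; allowed.
— Tariq's grandfather: subject of the clause headed by 'declared'; c-commands the pronoun within its binding domain — blocked (Principle B).

Max, Tariq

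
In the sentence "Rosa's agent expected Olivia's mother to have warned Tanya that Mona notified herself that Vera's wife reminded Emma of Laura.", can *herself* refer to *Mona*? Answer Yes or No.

*herself* is a reflexive; Principle A requires it to be bound within its binding domain — the clause headed by 'notified'.
— Mona: subject of the clause headed by 'notified'; c-commands the reflexive within its binding domain — allowed (Principle A).

Yes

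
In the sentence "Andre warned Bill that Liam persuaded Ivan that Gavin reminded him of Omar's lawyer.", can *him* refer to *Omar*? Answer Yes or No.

No

*him* is a pronoun; Principle B requires it to be free in its binding domain — the clause headed by 'reminded'.
— Omar: possessor inside the second object DP of the clause headed by 'reminded'; is c-commanded by the pronoun; coreference would bind this R-expression — blocked (Principle C).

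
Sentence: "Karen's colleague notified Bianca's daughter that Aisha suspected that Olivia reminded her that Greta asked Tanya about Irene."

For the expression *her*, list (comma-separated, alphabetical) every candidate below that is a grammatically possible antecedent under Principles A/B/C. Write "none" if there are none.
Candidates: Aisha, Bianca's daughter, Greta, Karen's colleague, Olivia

Aisha, Bianca's daughter, Karen's colleague

*her* is a pronoun; Principle B requires it to be free in its binding domain — the clause headed by 'reminded'.
— Aisha: subject of the clause headed by 'suspected'; c-commands the pronoun but lies outside its binding domain — allowed.
— Bianca's daughter: object of the matrix clause; c-commands the pronoun but lies outside its binding domain — allowed.
— Greta: subject of the clause headed by 'asked'; is c-commanded by the pronoun; coreference would bind this R-expression — blocked (Principle C).
— Karen's colleague: subject of the matrix clause; c-commands the pronoun but lies outside its binding domain — allowed.
— Olivia: subject of the clause headed by 'reminded'; c-commands the pronoun within its binding domain — blocked (Principle B).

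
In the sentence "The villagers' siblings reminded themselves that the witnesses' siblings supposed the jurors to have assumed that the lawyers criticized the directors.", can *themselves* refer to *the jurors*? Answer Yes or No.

No

*themselves* is a reflexive; Principle A requires it to be bound within its binding domain — the matrix clause.
— the jurors: subject of the clause headed by 'assumed'; does not c-command the reflexive — cannot bind it (Principle A).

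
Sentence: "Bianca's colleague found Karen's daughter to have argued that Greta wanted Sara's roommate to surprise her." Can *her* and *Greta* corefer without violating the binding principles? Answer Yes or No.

*Greta* is an R-expression; Principle C requires it to be free (not bound by any c-commanding expression).
— her: object of the clause headed by 'surprise'; the pronoun does not c-command the R-expression — coreference allowed.

Yes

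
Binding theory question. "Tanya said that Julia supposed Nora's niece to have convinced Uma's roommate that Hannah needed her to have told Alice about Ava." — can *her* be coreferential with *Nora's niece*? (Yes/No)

*her* is a pronoun; Principle B requires it to be free in its binding domain — the clause headed by 'needed'.
— Nora's niece: subject of the clause headed by 'convinced'; c-commands the pronoun but lies outside its binding domain — allowed.

Yes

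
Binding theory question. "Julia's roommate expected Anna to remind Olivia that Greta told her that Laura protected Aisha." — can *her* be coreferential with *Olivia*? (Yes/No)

Yes

*her* is a pronoun; Principle B requires it to be free in its binding domain — the clause headed by 'told'.
— Olivia: object of the clause headed by 'remind'; c-commands the pronoun but lies outside its binding domain — allowed.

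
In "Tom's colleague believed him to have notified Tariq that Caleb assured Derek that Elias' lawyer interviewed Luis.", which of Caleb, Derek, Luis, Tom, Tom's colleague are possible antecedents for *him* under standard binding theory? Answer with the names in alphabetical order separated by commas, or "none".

*him* is a pronoun; Principle B requires it to be free in its binding domain — the matrix clause.
— Caleb: subject of the clause headed by 'assured'; is c-commanded by the pronoun; coreference would bind this R-expression — blocked (Principle C).
— Derek: object of the clause headed by 'assured'; is c-commanded by the pronoun; coreference would bind this R-expression — blocked (Principle C).
— Luis: object of the clause headed by 'interviewed'; is c-commanded by the pronoun; coreference would bind this R-expression — blocked (Principle C).
— Tom: possessor inside the subject DP of the matrix clause; does not c-command the pronoun — Principle B does not apply; allowed.
— Tom's colleague: subject of the matrix clause; c-commands the pronoun within its binding domain — blocked (Principle B).

Tom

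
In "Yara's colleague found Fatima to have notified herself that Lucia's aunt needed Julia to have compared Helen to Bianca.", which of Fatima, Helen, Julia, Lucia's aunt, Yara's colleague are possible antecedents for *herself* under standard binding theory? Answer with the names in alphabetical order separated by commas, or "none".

*herself* is a reflexive; Principle A requires it to be bound within its binding domain — the clause headed by 'notified'.
— Fatima: subject of the clause headed by 'notified'; c-commands the reflexive within its binding domain — allowed (Principle A).
— Helen: object of the clause headed by 'compared'; does not c-command the reflexive — cannot bind it (Principle A).
— Julia: subject of the clause headed by 'compared'; does not c-command the reflexive — cannot bind it (Principle A).
— Lucia's aunt: subject of the clause headed by 'needed'; does not c-command the reflexive — cannot bind it (Principle A).
— Yara's colleague: subject of the matrix clause; c-commands the reflexive but lies outside its binding domain — cannot bind it (Principle A).

Fatima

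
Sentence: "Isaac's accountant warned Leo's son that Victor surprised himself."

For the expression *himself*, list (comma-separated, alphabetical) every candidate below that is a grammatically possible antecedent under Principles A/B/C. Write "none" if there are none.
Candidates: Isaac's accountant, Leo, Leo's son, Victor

*himself* is a reflexive; Principle A requires it to be bound within its binding domain — the clause headed by 'surprised'.
— Isaac's accountant: subject of the matrix clause; c-commands the reflexive but lies outside its binding domain — cannot bind it (Principle A).
— Leo: possessor inside the object DP of the matrix clause; does not c-command the reflexive — cannot bind it (Principle A).
— Leo's son: object of the matrix clause; c-commands the reflexive but lies outside its binding domain — cannot bind it (Principle A).
— Victor: subject of the clause headed by 'surprised'; c-commands the reflexive within its binding domain — allowed (Principle A).

Victor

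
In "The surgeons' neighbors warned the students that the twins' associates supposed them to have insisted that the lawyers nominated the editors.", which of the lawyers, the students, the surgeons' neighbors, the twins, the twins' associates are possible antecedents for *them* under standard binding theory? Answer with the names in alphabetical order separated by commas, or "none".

the students, the surgeons' neighbors, the twins

*them* is a pronoun; Principle B requires it to be free in its binding domain — the clause headed by 'supposed'.
— the lawyers: subject of the clause headed by 'nominated'; is c-commanded by the pronoun; coreference would bind this R-expression — blocked (Principle C).
— the students: object of the matrix clause; c-commands the pronoun but lies outside its binding domain — allowed.
— the surgeons' neighbors: subject of the matrix clause; c-commands the pronoun but lies outside its binding domain — allowed.
— the twins: possessor inside the subject DP of the clause headed by 'supposed'; does not c-command the pronoun — Principle B does not apply; allowed.
— the twins' associates: subject of the clause headed by 'supposed'; c-commands the pronoun within its binding domain — blocked (Principle B).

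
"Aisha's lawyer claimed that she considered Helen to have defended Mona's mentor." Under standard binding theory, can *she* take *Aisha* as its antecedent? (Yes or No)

Yes

*she* is a pronoun; Principle B requires it to be free in its binding domain — the clause headed by 'considered'.
— Aisha: possessor inside the subject DP of the matrix clause; does not c-command the pronoun — Principle B does not apply; allowed.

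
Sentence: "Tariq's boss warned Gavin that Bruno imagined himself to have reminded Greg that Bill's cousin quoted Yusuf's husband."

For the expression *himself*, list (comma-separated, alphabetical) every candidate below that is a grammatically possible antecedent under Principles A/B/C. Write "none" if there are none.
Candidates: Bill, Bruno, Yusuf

Bruno

*himself* is a reflexive; Principle A requires it to be bound within its binding domain — the clause headed by 'imagined'.
— Bill: possessor inside the subject DP of the clause headed by 'quoted'; does not c-command the reflexive — cannot bind it (Principle A).
— Bruno: subject of the clause headed by 'imagined'; c-commands the reflexive within its binding domain — allowed (Principle A).
— Yusuf: possessor inside the object DP of the clause headed by 'quoted'; does not c-command the reflexive — cannot bind it (Principle A).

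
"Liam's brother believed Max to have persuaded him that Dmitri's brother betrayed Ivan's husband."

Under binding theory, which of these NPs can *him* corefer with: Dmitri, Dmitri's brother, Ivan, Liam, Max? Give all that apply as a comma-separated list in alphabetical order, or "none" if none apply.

Liam

*him* is a pronoun; Principle B requires it to be free in its binding domain — the clause headed by 'persuaded'.
— Dmitri: possessor inside the subject DP of the clause headed by 'betrayed'; is c-commanded by the pronoun; coreference would bind this R-expression — blocked (Principle C).
— Dmitri's brother: subject of the clause headed by 'betrayed'; is c-commanded by the pronoun; coreference would bind this R-expression — blocked (Principle C).
— Ivan: possessor inside the object DP of the clause headed by 'betrayed'; is c-commanded by the pronoun; coreference would bind this R-expression — blocked (Principle C).
— Liam: possessor inside the subject DP of the matrix clause; does not c-command the pronoun — Principle B does not apply; allowed.
— Max: subject of the clause headed by 'persuaded'; c-commands the pronoun within its binding domain — blocked (Principle B).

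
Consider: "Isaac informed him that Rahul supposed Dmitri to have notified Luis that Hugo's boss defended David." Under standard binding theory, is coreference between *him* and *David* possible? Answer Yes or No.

*David* is an R-expression; Principle C requires it to be free (not bound by any c-commanding expression).
— him: object of the matrix clause; the pronoun c-commands the R-expression — coreference blocked (Principle C).

No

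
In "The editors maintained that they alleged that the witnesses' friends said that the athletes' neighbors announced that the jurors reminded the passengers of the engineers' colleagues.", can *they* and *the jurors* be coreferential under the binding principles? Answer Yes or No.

No

*the jurors* is an R-expression; Principle C requires it to be free (not bound by any c-commanding expression).
— they: subject of the clause headed by 'alleged'; the pronoun c-commands the R-expression — coreference blocked (Principle C).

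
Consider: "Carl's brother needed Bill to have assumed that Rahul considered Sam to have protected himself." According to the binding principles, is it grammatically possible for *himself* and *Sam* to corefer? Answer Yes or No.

*himself* is a reflexive; Principle A requires it to be bound within its binding domain — the clause headed by 'protected'.
— Sam: subject of the clause headed by 'protected'; c-commands the reflexive within its binding domain — allowed (Principle A).

Yes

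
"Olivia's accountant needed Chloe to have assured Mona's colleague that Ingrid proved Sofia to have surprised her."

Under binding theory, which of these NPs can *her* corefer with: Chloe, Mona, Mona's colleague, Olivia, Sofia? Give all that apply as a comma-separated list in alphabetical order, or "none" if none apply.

*her* is a pronoun; Principle B requires it to be free in its binding domain — the clause headed by 'surprised'.
— Chloe: subject of the clause headed by 'assured'; c-commands the pronoun but lies outside its binding domain — allowed.
— Mona: possessor inside the object DP of the clause headed by 'assured'; does not c-command the pronoun — Principle B does not apply; allowed.
— Mona's colleague: object of the clause headed by 'assured'; c-commands the pronoun but lies outside its binding domain — allowed.
— Olivia: possessor inside the subject DP of the matrix clause; does not c-command the pronoun — Principle B does not apply; allowed.
— Sofia: subject of the clause headed by 'surprised'; c-commands the pronoun within its binding domain — blocked (Principle B).

Chloe, Mona, Mona's colleague, Olivia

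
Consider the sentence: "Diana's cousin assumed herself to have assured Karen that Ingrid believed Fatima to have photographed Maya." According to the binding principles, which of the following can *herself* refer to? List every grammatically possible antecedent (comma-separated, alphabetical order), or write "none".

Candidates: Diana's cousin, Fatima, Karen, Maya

Diana's cousin

*herself* is a reflexive; Principle A requires it to be bound within its binding domain — the matrix clause.
— Diana's cousin: subject of the matrix clause; c-commands the reflexive within its binding domain — allowed (Principle A).
— Fatima: subject of the clause headed by 'photographed'; does not c-command the reflexive — cannot bind it (Principle A).
— Karen: object of the clause headed by 'assured'; does not c-command the reflexive — cannot bind it (Principle A).
— Maya: object of the clause headed by 'photographed'; does not c-command the reflexive — cannot bind it (Principle A).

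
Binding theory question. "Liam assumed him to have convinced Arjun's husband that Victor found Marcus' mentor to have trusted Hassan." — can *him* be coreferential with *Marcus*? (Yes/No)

*him* is a pronoun; Principle B requires it to be free in its binding domain — the matrix clause.
— Marcus: possessor inside the subject DP of the clause headed by 'trusted'; is c-commanded by the pronoun; coreference would bind this R-expression — blocked (Principle C).

No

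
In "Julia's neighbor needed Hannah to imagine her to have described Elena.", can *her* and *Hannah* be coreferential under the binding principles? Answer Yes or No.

No

*Hannah* is an R-expression; Principle C requires it to be free (not bound by any c-commanding expression).
— her: subject of the clause headed by 'described'; the R-expression locally c-commands the pronoun — coreference blocked (Principle B on the pronoun).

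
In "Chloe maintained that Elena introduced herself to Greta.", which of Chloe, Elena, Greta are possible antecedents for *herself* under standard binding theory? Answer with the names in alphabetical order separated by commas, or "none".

*herself* is a reflexive; Principle A requires it to be bound within its binding domain — the clause headed by 'introduced'.
— Chloe: subject of the matrix clause; c-commands the reflexive but lies outside its binding domain — cannot bind it (Principle A).
— Elena: subject of the clause headed by 'introduced'; c-commands the reflexive within its binding domain — allowed (Principle A).
— Greta: second object of the clause headed by 'introduced'; does not c-command the reflexive — cannot bind it (Principle A).

Elena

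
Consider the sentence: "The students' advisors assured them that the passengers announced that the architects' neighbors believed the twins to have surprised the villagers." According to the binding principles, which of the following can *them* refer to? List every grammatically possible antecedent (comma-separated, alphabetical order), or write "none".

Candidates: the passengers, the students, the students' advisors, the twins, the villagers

the students

*them* is a pronoun; Principle B requires it to be free in its binding domain — the matrix clause.
— the passengers: subject of the clause headed by 'announced'; is c-commanded by the pronoun; coreference would bind this R-expression — blocked (Principle C).
— the students: possessor inside the subject DP of the matrix clause; does not c-command the pronoun — Principle B does not apply; allowed.
— the students' advisors: subject of the matrix clause; c-commands the pronoun within its binding domain — blocked (Principle B).
— the twins: subject of the clause headed by 'surprised'; is c-commanded by the pronoun; coreference would bind this R-expression — blocked (Principle C).
— the villagers: object of the clause headed by 'surprised'; is c-commanded by the pronoun; coreference would bind this R-expression — blocked (Principle C).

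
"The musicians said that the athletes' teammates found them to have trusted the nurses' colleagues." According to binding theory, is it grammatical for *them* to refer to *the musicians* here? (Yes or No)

*the musicians* is an R-expression; Principle C requires it to be free (not bound by any c-commanding expression).
— them: subject of the clause headed by 'trusted'; the pronoun does not c-command the R-expression — coreference allowed.

Yes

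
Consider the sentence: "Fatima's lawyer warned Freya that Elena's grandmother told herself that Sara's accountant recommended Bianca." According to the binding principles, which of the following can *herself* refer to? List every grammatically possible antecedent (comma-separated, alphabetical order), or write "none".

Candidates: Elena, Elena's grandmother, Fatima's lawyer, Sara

*herself* is a reflexive; Principle A requires it to be bound within its binding domain — the clause headed by 'told'.
— Elena: possessor inside the subject DP of the clause headed by 'told'; does not c-command the reflexive — cannot bind it (Principle A).
— Elena's grandmother: subject of the clause headed by 'told'; c-commands the reflexive within its binding domain — allowed (Principle A).
— Fatima's lawyer: subject of the matrix clause; c-commands the reflexive but lies outside its binding domain — cannot bind it (Principle A).
— Sara: possessor inside the subject DP of the clause headed by 'recommended'; does not c-command the reflexive — cannot bind it (Principle A).

Elena's grandmother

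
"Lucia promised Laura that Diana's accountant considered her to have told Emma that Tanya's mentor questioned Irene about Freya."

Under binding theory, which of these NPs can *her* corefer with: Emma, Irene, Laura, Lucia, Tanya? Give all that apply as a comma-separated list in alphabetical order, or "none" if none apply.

Laura, Lucia

*her* is a pronoun; Principle B requires it to be free in its binding domain — the clause headed by 'considered'.
— Emma: object of the clause headed by 'told'; is c-commanded by the pronoun; coreference would bind this R-expression — blocked (Principle C).
— Irene: object of the clause headed by 'questioned'; is c-commanded by the pronoun; coreference would bind this R-expression — blocked (Principle C).
— Laura: object of the matrix clause; c-commands the pronoun but lies outside its binding domain — allowed.
— Lucia: subject of the matrix clause; c-commands the pronoun but lies outside its binding domain — allowed.
— Tanya: possessor inside the subject DP of the clause headed by 'questioned'; is c-commanded by the pronoun; coreference would bind this R-expression — blocked (Principle C).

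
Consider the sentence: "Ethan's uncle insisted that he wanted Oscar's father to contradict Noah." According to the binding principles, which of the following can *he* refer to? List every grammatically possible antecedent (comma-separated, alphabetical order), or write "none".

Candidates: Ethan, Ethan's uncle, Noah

*he* is a pronoun; Principle B requires it to be free in its binding domain — the clause headed by 'wanted'.
— Ethan: possessor inside the subject DP of the matrix clause; does not c-command the pronoun — Principle B does not apply; allowed.
— Ethan's uncle: subject of the matrix clause; c-commands the pronoun but lies outside its binding domain — allowed.
— Noah: object of the clause headed by 'contradict'; is c-commanded by the pronoun; coreference would bind this R-expression — blocked (Principle C).

Ethan, Ethan's uncle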